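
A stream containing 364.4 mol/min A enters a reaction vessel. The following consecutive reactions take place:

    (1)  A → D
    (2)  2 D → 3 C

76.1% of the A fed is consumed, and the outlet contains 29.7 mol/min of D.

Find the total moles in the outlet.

488 mol/min

Conversion of A: A consumed = 1ξ₁ = 0.761 × 364.4 → ξ₁ = 277.3 mol/min.
D balance: n_D = 0 + 1ξ₁ − 2ξ₂ = 29.7 → ξ₂ = (1·277.3 − 29.7)/2 = 123.8 mol/min.
Outlet amounts (n = n₀ + Σ ν·ξ):
  A: 364.4 − 1(277.3) = 87.09
  D: 0 + 1(277.3) − 2(123.8) = 29.7
  C: 0 + 3(123.8) = 371.4
Total out = 87.09 + 29.7 + 371.4 = 488.2 mol/min.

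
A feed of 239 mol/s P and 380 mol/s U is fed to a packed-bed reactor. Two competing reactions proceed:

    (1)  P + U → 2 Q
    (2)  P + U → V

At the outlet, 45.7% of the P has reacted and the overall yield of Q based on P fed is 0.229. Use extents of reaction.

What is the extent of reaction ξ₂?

Yield of Q: 2ξ₁ / 239 = 0.229 → ξ₁ = 27.37 mol/s.
Conversion of P: 1ξ₁ + 1ξ₂ = 0.457 × 239 = 109.2 → ξ₂ = 81.86 mol/s.
Outlet amounts (n = n₀ + Σ ν·ξ):
  P: 239 − 1(27.37) − 1(81.86) = 129.8
  U: 380 − 1(27.37) − 1(81.86) = 270.8
  Q: 0 + 2(27.37) = 54.73
  V: 0 + 1(81.86) = 81.86

ξ₂ = 81.9 mol/s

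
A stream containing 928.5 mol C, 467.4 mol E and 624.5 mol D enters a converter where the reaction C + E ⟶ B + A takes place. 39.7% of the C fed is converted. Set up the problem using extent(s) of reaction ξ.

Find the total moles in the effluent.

2020 mol

C reacted = 0.397 × 928.5 = 368.6 mol; ν_C = −1, so ξ = 368.6/1 = 368.6 mol.
Outlet amounts (n = n₀ + ν ξ):
  C: 928.5 − 1(368.6) = 559.9
  E: 467.4 − 1(368.6) = 98.79
  B: 0 + 1(368.6) = 368.6
  A: 0 + 1(368.6) = 368.6
  D: 624.5 (inert)
Total out = 559.9 + 98.79 + 368.6 + 368.6 + 624.5 = 2020 mol.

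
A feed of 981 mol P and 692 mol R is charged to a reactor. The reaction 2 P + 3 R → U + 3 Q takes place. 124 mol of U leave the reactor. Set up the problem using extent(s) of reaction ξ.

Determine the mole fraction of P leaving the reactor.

0.473

For U: n = n₀ + 1ξ → 124 = 0 + 1ξ, giving ξ = 124 mol.
Outlet amounts (n = n₀ + ν ξ):
  P: 981 − 2(124) = 733
  R: 692 − 3(124) = 320
  U: 0 + 1(124) = 124
  Q: 0 + 3(124) = 372
Total out = 1549 mol; y_P = 733 / 1549 = 0.4732.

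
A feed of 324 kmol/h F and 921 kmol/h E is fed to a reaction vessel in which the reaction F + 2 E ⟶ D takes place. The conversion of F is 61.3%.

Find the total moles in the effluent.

F reacted = 0.613 × 324 = 198.6 kmol/h; ν_F = −1, so ξ = 198.6/1 = 198.6 kmol/h.
Outlet amounts (n = n₀ + ν ξ):
  F: 324 − 1(198.6) = 125.4
  E: 921 − 2(198.6) = 523.8
  D: 0 + 1(198.6) = 198.6
Total out = 125.4 + 523.8 + 198.6 = 847.8 kmol/h.

848 kmol/h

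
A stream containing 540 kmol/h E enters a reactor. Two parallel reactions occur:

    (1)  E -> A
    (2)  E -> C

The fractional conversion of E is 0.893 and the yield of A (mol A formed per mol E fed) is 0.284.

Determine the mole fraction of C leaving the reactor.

0.609

Yield of A: 1ξ₁ / 540 = 0.284 → ξ₁ = 153.4 kmol/h.
Conversion of E: 1ξ₁ + 1ξ₂ = 0.893 × 540 = 482.2 → ξ₂ = 328.9 kmol/h.
Outlet amounts (n = n₀ + Σ ν·ξ):
  E: 540 − 1(153.4) − 1(328.9) = 57.78
  A: 0 + 1(153.4) = 153.4
  C: 0 + 1(328.9) = 328.9
Total out = 540 kmol/h; y_C = 328.9 / 540 = 0.609.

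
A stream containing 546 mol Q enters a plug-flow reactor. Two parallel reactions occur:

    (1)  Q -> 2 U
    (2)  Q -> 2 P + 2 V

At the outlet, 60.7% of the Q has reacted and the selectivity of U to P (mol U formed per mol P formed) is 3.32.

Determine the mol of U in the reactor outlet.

509 mol

Conversion of Q: Q consumed = 0.607 × 546 = 331.4 mol = 1ξ₁ + 1ξ₂.
Selectivity: 2ξ₁ / (2ξ₂) = 3.32 → ξ₁ = 3.32 ξ₂.
Substitute: (1·3.32 + 1) ξ₂ = 331.4 → ξ₂ = 76.72 mol, ξ₁ = 254.7 mol.
Outlet amounts (n = n₀ + Σ ν·ξ):
  Q: 546 − 1(254.7) − 1(76.72) = 214.6
  U: 0 + 2(254.7) = 509.4
  P: 0 + 2(76.72) = 153.4
  V: 0 + 2(76.72) = 153.4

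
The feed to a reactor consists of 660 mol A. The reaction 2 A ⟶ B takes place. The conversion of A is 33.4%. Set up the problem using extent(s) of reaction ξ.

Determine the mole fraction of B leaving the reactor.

0.2

A reacted = 0.334 × 660 = 220.4 mol; ν_A = −2, so ξ = 220.4/2 = 110.2 mol.
Outlet amounts (n = n₀ + ν ξ):
  A: 660 − 2(110.2) = 439.6
  B: 0 + 1(110.2) = 110.2
Total out = 549.8 mol; y_B = 110.2 / 549.8 = 0.2005.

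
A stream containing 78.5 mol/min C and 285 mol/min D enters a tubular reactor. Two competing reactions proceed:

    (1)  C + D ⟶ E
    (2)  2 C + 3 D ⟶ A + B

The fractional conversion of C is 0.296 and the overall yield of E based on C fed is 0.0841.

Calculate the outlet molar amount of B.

8.32 mol/min

Yield of E: 1ξ₁ / 78.5 = 0.0841 → ξ₁ = 6.602 mol/min.
Conversion of C: 1ξ₁ + 2ξ₂ = 0.296 × 78.5 = 23.24 → ξ₂ = 8.317 mol/min.
Outlet amounts (n = n₀ + Σ ν·ξ):
  C: 78.5 − 1(6.602) − 2(8.317) = 55.26
  D: 285 − 1(6.602) − 3(8.317) = 253.4
  E: 0 + 1(6.602) = 6.602
  A: 0 + 1(8.317) = 8.317
  B: 0 + 1(8.317) = 8.317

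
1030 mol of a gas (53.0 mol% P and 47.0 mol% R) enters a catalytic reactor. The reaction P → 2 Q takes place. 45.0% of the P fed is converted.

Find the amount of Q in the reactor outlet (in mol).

P reacted = 0.45 × 545.9 = 245.7 mol; ν_P = −1, so ξ = 245.7/1 = 245.7 mol.
Outlet amounts (n = n₀ + ν ξ):
  P: 545.9 − 1(245.7) = 300.2
  Q: 0 + 2(245.7) = 491.3
  R: 484.1 (inert)

491 mol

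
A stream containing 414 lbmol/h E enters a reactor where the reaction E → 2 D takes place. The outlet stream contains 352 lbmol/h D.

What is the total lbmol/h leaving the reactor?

590 lbmol/h

For D: n = n₀ + 2ξ → 352 = 0 + 2ξ, giving ξ = 176 lbmol/h.
Outlet amounts (n = n₀ + ν ξ):
  E: 414 − 1(176) = 238
  D: 0 + 2(176) = 352
Total out = 238 + 352 = 590 lbmol/h.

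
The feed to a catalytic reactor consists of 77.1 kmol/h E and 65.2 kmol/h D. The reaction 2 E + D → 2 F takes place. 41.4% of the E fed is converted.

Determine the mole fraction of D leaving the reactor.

0.39

E reacted = 0.414 × 77.1 = 31.92 kmol/h; ν_E = −2, so ξ = 31.92/2 = 15.96 kmol/h.
Outlet amounts (n = n₀ + ν ξ):
  E: 77.1 − 2(15.96) = 45.18
  D: 65.2 − 1(15.96) = 49.24
  F: 0 + 2(15.96) = 31.92
Total out = 126.3 kmol/h; y_D = 49.24 / 126.3 = 0.3897.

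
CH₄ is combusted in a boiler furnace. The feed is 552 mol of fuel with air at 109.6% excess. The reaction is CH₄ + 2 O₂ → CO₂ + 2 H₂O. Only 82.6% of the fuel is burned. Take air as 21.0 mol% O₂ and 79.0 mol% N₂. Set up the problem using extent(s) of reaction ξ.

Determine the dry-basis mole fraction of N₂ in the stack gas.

Stoichiometric O₂ = 2 × 552 = 1104 mol; O₂ fed = 1104 × 2.096 = 2314 mol.
N₂ fed = 2314 × 79/21 = 8705 mol.
Fuel reacted = 0.826 × 552 → ξ = 456 mol.
Outlet (n = n₀ + ν ξ):
  CH₄: 552 − 1(456) = 96.05
  O₂: 2314 − 2(456) = 1402
  N₂: 8705 (inert)
  CO₂: 0 + 1(456) = 456
  H₂O: 0 + 2(456) = 911.9
Dry total = 10660 mol; y_N₂ (dry) = 8705 / 10660 = 0.8167.

0.817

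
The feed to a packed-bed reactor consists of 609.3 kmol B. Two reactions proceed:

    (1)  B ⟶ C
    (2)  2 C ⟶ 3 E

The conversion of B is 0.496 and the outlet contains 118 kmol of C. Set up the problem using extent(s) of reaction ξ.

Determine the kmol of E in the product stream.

276 kmol

Conversion of B: B consumed = 1ξ₁ = 0.496 × 609.3 → ξ₁ = 302.2 kmol.
C balance: n_C = 0 + 1ξ₁ − 2ξ₂ = 118 → ξ₂ = (1·302.2 − 118)/2 = 92.11 kmol.
Outlet amounts (n = n₀ + Σ ν·ξ):
  B: 609.3 − 1(302.2) = 307.1
  C: 0 + 1(302.2) − 2(92.11) = 118
  E: 0 + 3(92.11) = 276.3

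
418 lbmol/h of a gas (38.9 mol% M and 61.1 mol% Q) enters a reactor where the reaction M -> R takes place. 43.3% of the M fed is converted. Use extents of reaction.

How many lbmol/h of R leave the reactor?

70.4 lbmol/h

M reacted = 0.433 × 162.6 = 70.41 lbmol/h; ν_M = −1, so ξ = 70.41/1 = 70.41 lbmol/h.
Outlet amounts (n = n₀ + ν ξ):
  M: 162.6 − 1(70.41) = 92.2
  R: 0 + 1(70.41) = 70.41
  Q: 255.4 (inert)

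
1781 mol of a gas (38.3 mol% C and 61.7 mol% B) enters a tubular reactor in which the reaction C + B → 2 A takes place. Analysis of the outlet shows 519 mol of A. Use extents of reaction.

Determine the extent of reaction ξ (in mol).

ξ = 260 mol

For A: n = n₀ + 2ξ → 519 = 0 + 2ξ, giving ξ = 259.5 mol.
Outlet amounts (n = n₀ + ν ξ):
  C: 682.1 − 1(259.5) = 422.6
  B: 1099 − 1(259.5) = 839.4
  A: 0 + 2(259.5) = 519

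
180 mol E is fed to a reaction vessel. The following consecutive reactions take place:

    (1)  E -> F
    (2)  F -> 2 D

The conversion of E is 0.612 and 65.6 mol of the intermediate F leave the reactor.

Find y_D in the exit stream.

0.397

Conversion of E: E consumed = 1ξ₁ = 0.612 × 180 → ξ₁ = 110.2 mol.
F balance: n_F = 0 + 1ξ₁ − 1ξ₂ = 65.6 → ξ₂ = (1·110.2 − 65.6)/1 = 44.56 mol.
Outlet amounts (n = n₀ + Σ ν·ξ):
  E: 180 − 1(110.2) = 69.84
  F: 0 + 1(110.2) − 1(44.56) = 65.6
  D: 0 + 2(44.56) = 89.12
Total out = 224.6 mol; y_D = 89.12 / 224.6 = 0.3969.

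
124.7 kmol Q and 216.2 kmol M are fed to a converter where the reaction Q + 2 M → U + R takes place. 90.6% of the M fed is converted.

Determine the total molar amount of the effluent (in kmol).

243 kmol

M reacted = 0.906 × 216.2 = 195.9 kmol; ν_M = −2, so ξ = 195.9/2 = 97.94 kmol.
Outlet amounts (n = n₀ + ν ξ):
  Q: 124.7 − 1(97.94) = 26.76
  M: 216.2 − 2(97.94) = 20.32
  U: 0 + 1(97.94) = 97.94
  R: 0 + 1(97.94) = 97.94
Total out = 26.76 + 20.32 + 97.94 + 97.94 = 243 kmol.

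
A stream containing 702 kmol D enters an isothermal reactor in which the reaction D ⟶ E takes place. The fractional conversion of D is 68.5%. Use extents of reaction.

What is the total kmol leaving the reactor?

D reacted = 0.685 × 702 = 480.9 kmol; ν_D = −1, so ξ = 480.9/1 = 480.9 kmol.
Outlet amounts (n = n₀ + ν ξ):
  D: 702 − 1(480.9) = 221.1
  E: 0 + 1(480.9) = 480.9
Total out = 221.1 + 480.9 = 702 kmol.

702 kmol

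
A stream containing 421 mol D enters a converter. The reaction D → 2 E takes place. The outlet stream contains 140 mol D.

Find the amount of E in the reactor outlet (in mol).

For D: n = n₀ − 1ξ → 140 = 421 − 1ξ, giving ξ = 281 mol.
Outlet amounts (n = n₀ + ν ξ):
  D: 421 − 1(281) = 140
  E: 0 + 2(281) = 562

562 mol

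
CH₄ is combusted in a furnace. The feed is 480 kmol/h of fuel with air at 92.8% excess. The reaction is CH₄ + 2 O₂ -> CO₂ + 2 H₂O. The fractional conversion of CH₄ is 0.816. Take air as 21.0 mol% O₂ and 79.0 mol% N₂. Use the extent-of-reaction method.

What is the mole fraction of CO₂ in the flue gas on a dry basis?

Stoichiometric O₂ = 2 × 480 = 960 kmol/h; O₂ fed = 960 × 1.928 = 1851 kmol/h.
N₂ fed = 1851 × 79/21 = 6963 kmol/h.
Fuel reacted = 0.816 × 480 → ξ = 391.7 kmol/h.
Outlet (n = n₀ + ν ξ):
  CH₄: 480 − 1(391.7) = 88.32
  O₂: 1851 − 2(391.7) = 1068
  N₂: 6963 (inert)
  CO₂: 0 + 1(391.7) = 391.7
  H₂O: 0 + 2(391.7) = 783.4
Dry total = 8510 kmol/h; y_CO₂ (dry) = 391.7 / 8510 = 0.04602.

0.046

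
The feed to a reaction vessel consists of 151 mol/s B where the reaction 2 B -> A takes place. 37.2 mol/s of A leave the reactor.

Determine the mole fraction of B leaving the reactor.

For A: n = n₀ + 1ξ → 37.2 = 0 + 1ξ, giving ξ = 37.2 mol/s.
Outlet amounts (n = n₀ + ν ξ):
  B: 151 − 2(37.2) = 76.6
  A: 0 + 1(37.2) = 37.2
Total out = 113.8 mol/s; y_B = 76.6 / 113.8 = 0.6731.

0.673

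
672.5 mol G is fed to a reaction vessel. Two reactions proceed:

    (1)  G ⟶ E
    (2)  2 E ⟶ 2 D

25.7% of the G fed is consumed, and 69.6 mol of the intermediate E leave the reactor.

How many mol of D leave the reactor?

103 mol

Conversion of G: G consumed = 1ξ₁ = 0.257 × 672.5 → ξ₁ = 172.8 mol.
E balance: n_E = 0 + 1ξ₁ − 2ξ₂ = 69.6 → ξ₂ = (1·172.8 − 69.6)/2 = 51.62 mol.
Outlet amounts (n = n₀ + Σ ν·ξ):
  G: 672.5 − 1(172.8) = 499.7
  E: 0 + 1(172.8) − 2(51.62) = 69.6
  D: 0 + 2(51.62) = 103.2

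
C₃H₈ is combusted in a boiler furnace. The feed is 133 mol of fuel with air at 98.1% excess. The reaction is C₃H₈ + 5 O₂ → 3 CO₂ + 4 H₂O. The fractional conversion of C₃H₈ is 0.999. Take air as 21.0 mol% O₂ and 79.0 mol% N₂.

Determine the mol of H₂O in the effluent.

531 mol

Stoichiometric O₂ = 5 × 133 = 665 mol; O₂ fed = 665 × 1.981 = 1317 mol.
N₂ fed = 1317 × 79/21 = 4956 mol.
Fuel reacted = 0.999 × 133 → ξ = 132.9 mol.
Outlet (n = n₀ + ν ξ):
  C₃H₈: 133 − 1(132.9) = 0.133
  O₂: 1317 − 5(132.9) = 653
  N₂: 4956 (inert)
  CO₂: 0 + 3(132.9) = 398.6
  H₂O: 0 + 4(132.9) = 531.5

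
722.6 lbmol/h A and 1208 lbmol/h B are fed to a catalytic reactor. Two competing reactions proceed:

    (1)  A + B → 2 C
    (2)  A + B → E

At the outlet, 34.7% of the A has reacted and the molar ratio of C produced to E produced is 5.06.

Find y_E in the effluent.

0.0382

Conversion of A: A consumed = 0.347 × 722.6 = 250.7 lbmol/h = 1ξ₁ + 1ξ₂.
Selectivity: 2ξ₁ / (1ξ₂) = 5.06 → ξ₁ = 2.53 ξ₂.
Substitute: (1·2.53 + 1) ξ₂ = 250.7 → ξ₂ = 71.03 lbmol/h, ξ₁ = 179.7 lbmol/h.
Outlet amounts (n = n₀ + Σ ν·ξ):
  A: 722.6 − 1(179.7) − 1(71.03) = 471.9
  B: 1208 − 1(179.7) − 1(71.03) = 957.3
  C: 0 + 2(179.7) = 359.4
  E: 0 + 1(71.03) = 71.03
Total out = 1860 lbmol/h; y_E = 71.03 / 1860 = 0.0382.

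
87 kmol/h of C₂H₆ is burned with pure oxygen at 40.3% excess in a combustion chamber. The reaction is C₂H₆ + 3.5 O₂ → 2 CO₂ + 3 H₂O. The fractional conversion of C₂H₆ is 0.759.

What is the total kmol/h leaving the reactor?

547 kmol/h

Stoichiometric O₂ = 3.5 × 87 = 304.5 kmol/h; O₂ fed = 304.5 × 1.403 = 427.2 kmol/h.
Fuel reacted = 0.759 × 87 → ξ = 66.03 kmol/h.
Outlet (n = n₀ + ν ξ):
  C₂H₆: 87 − 1(66.03) = 20.97
  O₂: 427.2 − 3.5(66.03) = 196.1
  CO₂: 0 + 2(66.03) = 132.1
  H₂O: 0 + 3(66.03) = 198.1
Total out = 20.97 + 196.1 + 132.1 + 198.1 = 547.2 kmol/h.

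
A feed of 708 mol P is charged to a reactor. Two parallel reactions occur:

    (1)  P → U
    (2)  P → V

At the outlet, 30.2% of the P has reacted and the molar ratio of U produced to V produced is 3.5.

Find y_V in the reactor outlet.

Conversion of P: P consumed = 0.302 × 708 = 213.8 mol = 1ξ₁ + 1ξ₂.
Selectivity: 1ξ₁ / (1ξ₂) = 3.5 → ξ₁ = 3.5 ξ₂.
Substitute: (1·3.5 + 1) ξ₂ = 213.8 → ξ₂ = 47.51 mol, ξ₁ = 166.3 mol.
Outlet amounts (n = n₀ + Σ ν·ξ):
  P: 708 − 1(166.3) − 1(47.51) = 494.2
  U: 0 + 1(166.3) = 166.3
  V: 0 + 1(47.51) = 47.51
Total out = 708 mol; y_V = 47.51 / 708 = 0.06711.

0.0671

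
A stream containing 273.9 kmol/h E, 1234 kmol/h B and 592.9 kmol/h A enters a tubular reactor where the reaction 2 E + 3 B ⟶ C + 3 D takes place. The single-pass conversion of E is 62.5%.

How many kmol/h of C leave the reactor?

E reacted = 0.625 × 273.9 = 171.2 kmol/h; ν_E = −2, so ξ = 171.2/2 = 85.59 kmol/h.
Outlet amounts (n = n₀ + ν ξ):
  E: 273.9 − 2(85.59) = 102.7
  B: 1234 − 3(85.59) = 977.2
  C: 0 + 1(85.59) = 85.59
  D: 0 + 3(85.59) = 256.8
  A: 592.9 (inert)

85.6 kmol/h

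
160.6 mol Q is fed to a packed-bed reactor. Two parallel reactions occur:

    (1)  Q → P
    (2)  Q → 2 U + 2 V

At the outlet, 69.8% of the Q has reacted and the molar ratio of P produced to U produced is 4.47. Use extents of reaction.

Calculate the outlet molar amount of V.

Conversion of Q: Q consumed = 0.698 × 160.6 = 112.1 mol = 1ξ₁ + 1ξ₂.
Selectivity: 1ξ₁ / (2ξ₂) = 4.47 → ξ₁ = 8.94 ξ₂.
Substitute: (1·8.94 + 1) ξ₂ = 112.1 → ξ₂ = 11.28 mol, ξ₁ = 100.8 mol.
Outlet amounts (n = n₀ + Σ ν·ξ):
  Q: 160.6 − 1(100.8) − 1(11.28) = 48.5
  P: 0 + 1(100.8) = 100.8
  U: 0 + 2(11.28) = 22.56
  V: 0 + 2(11.28) = 22.56

22.6 mol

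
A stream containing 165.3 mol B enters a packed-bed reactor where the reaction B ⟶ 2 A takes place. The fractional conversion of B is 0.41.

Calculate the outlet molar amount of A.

136 mol

B reacted = 0.41 × 165.3 = 67.77 mol; ν_B = −1, so ξ = 67.77/1 = 67.77 mol.
Outlet amounts (n = n₀ + ν ξ):
  B: 165.3 − 1(67.77) = 97.53
  A: 0 + 2(67.77) = 135.5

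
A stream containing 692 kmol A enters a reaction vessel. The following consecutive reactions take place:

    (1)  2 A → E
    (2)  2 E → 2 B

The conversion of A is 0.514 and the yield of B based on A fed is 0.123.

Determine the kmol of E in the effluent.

Conversion of A: A consumed = 2ξ₁ = 0.514 × 692 → ξ₁ = 177.8 kmol.
Yield of B: 2ξ₂ / 692 = 0.123 → ξ₂ = 42.56 kmol.
Outlet amounts (n = n₀ + Σ ν·ξ):
  A: 692 − 2(177.8) = 336.3
  E: 0 + 1(177.8) − 2(42.56) = 92.73
  B: 0 + 2(42.56) = 85.12

92.7 kmol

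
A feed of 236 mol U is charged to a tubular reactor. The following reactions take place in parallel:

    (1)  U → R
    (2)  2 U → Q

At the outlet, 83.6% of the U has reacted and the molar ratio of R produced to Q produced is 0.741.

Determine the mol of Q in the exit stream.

Conversion of U: U consumed = 0.836 × 236 = 197.3 mol = 1ξ₁ + 2ξ₂.
Selectivity: 1ξ₁ / (1ξ₂) = 0.741 → ξ₁ = 0.741 ξ₂.
Substitute: (1·0.741 + 2) ξ₂ = 197.3 → ξ₂ = 71.98 mol, ξ₁ = 53.34 mol.
Outlet amounts (n = n₀ + Σ ν·ξ):
  U: 236 − 1(53.34) − 2(71.98) = 38.7
  R: 0 + 1(53.34) = 53.34
  Q: 0 + 1(71.98) = 71.98

72 mol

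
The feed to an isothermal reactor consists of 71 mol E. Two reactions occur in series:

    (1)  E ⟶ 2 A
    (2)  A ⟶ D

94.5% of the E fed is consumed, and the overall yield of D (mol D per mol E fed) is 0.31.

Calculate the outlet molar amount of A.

Conversion of E: E consumed = 1ξ₁ = 0.945 × 71 → ξ₁ = 67.09 mol.
Yield of D: 1ξ₂ / 71 = 0.31 → ξ₂ = 22.01 mol.
Outlet amounts (n = n₀ + Σ ν·ξ):
  E: 71 − 1(67.09) = 3.905
  A: 0 + 2(67.09) − 1(22.01) = 112.2
  D: 0 + 1(22.01) = 22.01

112 mol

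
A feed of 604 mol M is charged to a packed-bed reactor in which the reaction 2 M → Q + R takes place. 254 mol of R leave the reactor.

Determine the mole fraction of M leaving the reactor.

0.159

For R: n = n₀ + 1ξ → 254 = 0 + 1ξ, giving ξ = 254 mol.
Outlet amounts (n = n₀ + ν ξ):
  M: 604 − 2(254) = 96
  Q: 0 + 1(254) = 254
  R: 0 + 1(254) = 254
Total out = 604 mol; y_M = 96 / 604 = 0.1589.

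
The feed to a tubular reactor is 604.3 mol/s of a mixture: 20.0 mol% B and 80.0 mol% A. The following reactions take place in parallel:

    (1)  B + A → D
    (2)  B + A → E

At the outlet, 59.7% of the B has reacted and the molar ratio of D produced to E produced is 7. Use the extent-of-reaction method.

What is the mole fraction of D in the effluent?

Conversion of B: B consumed = 0.597 × 120.9 = 72.15 mol/s = 1ξ₁ + 1ξ₂.
Selectivity: 1ξ₁ / (1ξ₂) = 7 → ξ₁ = 7 ξ₂.
Substitute: (1·7 + 1) ξ₂ = 72.15 → ξ₂ = 9.019 mol/s, ξ₁ = 63.13 mol/s.
Outlet amounts (n = n₀ + Σ ν·ξ):
  B: 120.9 − 1(63.13) − 1(9.019) = 48.71
  A: 483.4 − 1(63.13) − 1(9.019) = 411.3
  D: 0 + 1(63.13) = 63.13
  E: 0 + 1(9.019) = 9.019
Total out = 532.1 mol/s; y_D = 63.13 / 532.1 = 0.1186.

0.119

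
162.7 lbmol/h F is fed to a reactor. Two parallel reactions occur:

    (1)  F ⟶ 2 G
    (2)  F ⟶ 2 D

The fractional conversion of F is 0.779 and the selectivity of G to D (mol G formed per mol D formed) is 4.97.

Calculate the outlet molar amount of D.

Conversion of F: F consumed = 0.779 × 162.7 = 126.7 lbmol/h = 1ξ₁ + 1ξ₂.
Selectivity: 2ξ₁ / (2ξ₂) = 4.97 → ξ₁ = 4.97 ξ₂.
Substitute: (1·4.97 + 1) ξ₂ = 126.7 → ξ₂ = 21.23 lbmol/h, ξ₁ = 105.5 lbmol/h.
Outlet amounts (n = n₀ + Σ ν·ξ):
  F: 162.7 − 1(105.5) − 1(21.23) = 35.96
  G: 0 + 2(105.5) = 211
  D: 0 + 2(21.23) = 42.46

42.5 lbmol/h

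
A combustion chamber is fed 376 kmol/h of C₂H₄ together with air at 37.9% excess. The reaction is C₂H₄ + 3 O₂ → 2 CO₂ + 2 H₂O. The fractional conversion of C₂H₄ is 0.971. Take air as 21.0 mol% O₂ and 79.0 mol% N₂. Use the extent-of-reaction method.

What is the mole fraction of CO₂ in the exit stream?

Stoichiometric O₂ = 3 × 376 = 1128 kmol/h; O₂ fed = 1128 × 1.379 = 1556 kmol/h.
N₂ fed = 1556 × 79/21 = 5852 kmol/h.
Fuel reacted = 0.971 × 376 → ξ = 365.1 kmol/h.
Outlet (n = n₀ + ν ξ):
  C₂H₄: 376 − 1(365.1) = 10.9
  O₂: 1556 − 3(365.1) = 460.2
  N₂: 5852 (inert)
  CO₂: 0 + 2(365.1) = 730.2
  H₂O: 0 + 2(365.1) = 730.2
Total out = 7783 kmol/h; y_CO₂ = 730.2 / 7783 = 0.09382.

0.0938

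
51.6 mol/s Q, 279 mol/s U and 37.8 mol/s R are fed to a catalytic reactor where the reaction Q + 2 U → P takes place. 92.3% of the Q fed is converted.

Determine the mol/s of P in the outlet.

Q reacted = 0.923 × 51.6 = 47.63 mol/s; ν_Q = −1, so ξ = 47.63/1 = 47.63 mol/s.
Outlet amounts (n = n₀ + ν ξ):
  Q: 51.6 − 1(47.63) = 3.973
  U: 279 − 2(47.63) = 183.7
  P: 0 + 1(47.63) = 47.63
  R: 37.8 (inert)

47.6 mol/s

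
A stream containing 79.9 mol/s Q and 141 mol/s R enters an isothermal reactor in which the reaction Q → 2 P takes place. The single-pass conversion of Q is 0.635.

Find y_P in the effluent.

Q reacted = 0.635 × 79.9 = 50.74 mol/s; ν_Q = −1, so ξ = 50.74/1 = 50.74 mol/s.
Outlet amounts (n = n₀ + ν ξ):
  Q: 79.9 − 1(50.74) = 29.16
  P: 0 + 2(50.74) = 101.5
  R: 141 (inert)
Total out = 271.6 mol/s; y_P = 101.5 / 271.6 = 0.3736.

0.374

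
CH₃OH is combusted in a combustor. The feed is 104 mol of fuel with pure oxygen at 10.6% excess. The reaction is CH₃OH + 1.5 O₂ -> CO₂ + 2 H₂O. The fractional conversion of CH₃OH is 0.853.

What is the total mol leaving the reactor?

Stoichiometric O₂ = 1.5 × 104 = 156 mol; O₂ fed = 156 × 1.106 = 172.5 mol.
Fuel reacted = 0.853 × 104 → ξ = 88.71 mol.
Outlet (n = n₀ + ν ξ):
  CH₃OH: 104 − 1(88.71) = 15.29
  O₂: 172.5 − 1.5(88.71) = 39.47
  CO₂: 0 + 1(88.71) = 88.71
  H₂O: 0 + 2(88.71) = 177.4
Total out = 15.29 + 39.47 + 88.71 + 177.4 = 320.9 mol.

321 mol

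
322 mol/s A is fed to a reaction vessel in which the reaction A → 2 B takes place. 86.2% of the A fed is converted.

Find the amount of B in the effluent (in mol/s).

A reacted = 0.862 × 322 = 277.6 mol/s; ν_A = −1, so ξ = 277.6/1 = 277.6 mol/s.
Outlet amounts (n = n₀ + ν ξ):
  A: 322 − 1(277.6) = 44.44
  B: 0 + 2(277.6) = 555.1

555 mol/s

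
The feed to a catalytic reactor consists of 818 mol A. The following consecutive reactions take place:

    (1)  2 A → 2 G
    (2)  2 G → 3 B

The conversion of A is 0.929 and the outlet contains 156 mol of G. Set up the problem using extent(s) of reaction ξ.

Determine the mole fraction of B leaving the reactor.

0.809

Conversion of A: A consumed = 2ξ₁ = 0.929 × 818 → ξ₁ = 380 mol.
G balance: n_G = 0 + 2ξ₁ − 2ξ₂ = 156 → ξ₂ = (2·380 − 156)/2 = 302 mol.
Outlet amounts (n = n₀ + Σ ν·ξ):
  A: 818 − 2(380) = 58.08
  G: 0 + 2(380) − 2(302) = 156
  B: 0 + 3(302) = 905.9
Total out = 1120 mol; y_B = 905.9 / 1120 = 0.8089.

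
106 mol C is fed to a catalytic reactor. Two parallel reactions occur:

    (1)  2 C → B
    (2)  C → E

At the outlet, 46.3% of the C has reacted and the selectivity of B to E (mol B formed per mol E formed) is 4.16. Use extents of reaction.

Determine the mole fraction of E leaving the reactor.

0.0626

Conversion of C: C consumed = 0.463 × 106 = 49.08 mol = 2ξ₁ + 1ξ₂.
Selectivity: 1ξ₁ / (1ξ₂) = 4.16 → ξ₁ = 4.16 ξ₂.
Substitute: (2·4.16 + 1) ξ₂ = 49.08 → ξ₂ = 5.266 mol, ξ₁ = 21.91 mol.
Outlet amounts (n = n₀ + Σ ν·ξ):
  C: 106 − 2(21.91) − 1(5.266) = 56.92
  B: 0 + 1(21.91) = 21.91
  E: 0 + 1(5.266) = 5.266
Total out = 84.09 mol; y_E = 5.266 / 84.09 = 0.06262.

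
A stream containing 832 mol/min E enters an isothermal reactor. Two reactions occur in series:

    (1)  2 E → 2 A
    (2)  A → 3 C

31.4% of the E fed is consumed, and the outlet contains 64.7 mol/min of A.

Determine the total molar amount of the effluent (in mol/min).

1230 mol/min

Conversion of E: E consumed = 2ξ₁ = 0.314 × 832 → ξ₁ = 130.6 mol/min.
A balance: n_A = 0 + 2ξ₁ − 1ξ₂ = 64.7 → ξ₂ = (2·130.6 − 64.7)/1 = 196.5 mol/min.
Outlet amounts (n = n₀ + Σ ν·ξ):
  E: 832 − 2(130.6) = 570.8
  A: 0 + 2(130.6) − 1(196.5) = 64.7
  C: 0 + 3(196.5) = 589.6
Total out = 570.8 + 64.7 + 589.6 = 1225 mol/min.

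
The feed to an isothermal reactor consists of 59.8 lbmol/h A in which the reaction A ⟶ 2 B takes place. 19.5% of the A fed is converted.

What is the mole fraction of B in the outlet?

0.326

A reacted = 0.195 × 59.8 = 11.66 lbmol/h; ν_A = −1, so ξ = 11.66/1 = 11.66 lbmol/h.
Outlet amounts (n = n₀ + ν ξ):
  A: 59.8 − 1(11.66) = 48.14
  B: 0 + 2(11.66) = 23.32
Total out = 71.46 lbmol/h; y_B = 23.32 / 71.46 = 0.3264.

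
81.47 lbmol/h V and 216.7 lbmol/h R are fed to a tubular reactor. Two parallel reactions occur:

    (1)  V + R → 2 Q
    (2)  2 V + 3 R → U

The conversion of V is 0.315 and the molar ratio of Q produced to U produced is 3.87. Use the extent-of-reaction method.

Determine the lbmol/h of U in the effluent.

6.52 lbmol/h

Conversion of V: V consumed = 0.315 × 81.47 = 25.66 lbmol/h = 1ξ₁ + 2ξ₂.
Selectivity: 2ξ₁ / (1ξ₂) = 3.87 → ξ₁ = 1.935 ξ₂.
Substitute: (1·1.935 + 2) ξ₂ = 25.66 → ξ₂ = 6.522 lbmol/h, ξ₁ = 12.62 lbmol/h.
Outlet amounts (n = n₀ + Σ ν·ξ):
  V: 81.47 − 1(12.62) − 2(6.522) = 55.81
  R: 216.7 − 1(12.62) − 3(6.522) = 184.5
  Q: 0 + 2(12.62) = 25.24
  U: 0 + 1(6.522) = 6.522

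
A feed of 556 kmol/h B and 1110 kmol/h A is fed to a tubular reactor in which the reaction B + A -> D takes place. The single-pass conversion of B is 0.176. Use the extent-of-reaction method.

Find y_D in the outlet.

0.0624

B reacted = 0.176 × 556 = 97.86 kmol/h; ν_B = −1, so ξ = 97.86/1 = 97.86 kmol/h.
Outlet amounts (n = n₀ + ν ξ):
  B: 556 − 1(97.86) = 458.1
  A: 1110 − 1(97.86) = 1012
  D: 0 + 1(97.86) = 97.86
Total out = 1568 kmol/h; y_D = 97.86 / 1568 = 0.0624.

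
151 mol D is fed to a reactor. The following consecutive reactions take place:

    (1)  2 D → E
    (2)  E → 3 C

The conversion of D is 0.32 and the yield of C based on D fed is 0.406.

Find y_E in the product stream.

Conversion of D: D consumed = 2ξ₁ = 0.32 × 151 → ξ₁ = 24.16 mol.
Yield of C: 3ξ₂ / 151 = 0.406 → ξ₂ = 20.44 mol.
Outlet amounts (n = n₀ + Σ ν·ξ):
  D: 151 − 2(24.16) = 102.7
  E: 0 + 1(24.16) − 1(20.44) = 3.725
  C: 0 + 3(20.44) = 61.31
Total out = 167.7 mol; y_E = 3.725 / 167.7 = 0.02221.

0.0222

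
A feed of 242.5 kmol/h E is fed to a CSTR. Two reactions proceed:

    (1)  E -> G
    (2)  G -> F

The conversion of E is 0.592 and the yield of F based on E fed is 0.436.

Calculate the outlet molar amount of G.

Conversion of E: E consumed = 1ξ₁ = 0.592 × 242.5 → ξ₁ = 143.6 kmol/h.
Yield of F: 1ξ₂ / 242.5 = 0.436 → ξ₂ = 105.7 kmol/h.
Outlet amounts (n = n₀ + Σ ν·ξ):
  E: 242.5 − 1(143.6) = 98.94
  G: 0 + 1(143.6) − 1(105.7) = 37.83
  F: 0 + 1(105.7) = 105.7

37.8 kmol/h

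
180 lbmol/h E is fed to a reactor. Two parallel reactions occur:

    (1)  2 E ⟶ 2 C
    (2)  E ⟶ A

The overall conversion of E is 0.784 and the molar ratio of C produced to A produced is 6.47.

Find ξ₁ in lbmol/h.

ξ₁ = 61.1 lbmol/h

Conversion of E: E consumed = 0.784 × 180 = 141.1 lbmol/h = 2ξ₁ + 1ξ₂.
Selectivity: 2ξ₁ / (1ξ₂) = 6.47 → ξ₁ = 3.235 ξ₂.
Substitute: (2·3.235 + 1) ξ₂ = 141.1 → ξ₂ = 18.89 lbmol/h, ξ₁ = 61.11 lbmol/h.
Outlet amounts (n = n₀ + Σ ν·ξ):
  E: 180 − 2(61.11) − 1(18.89) = 38.88
  C: 0 + 2(61.11) = 122.2
  A: 0 + 1(18.89) = 18.89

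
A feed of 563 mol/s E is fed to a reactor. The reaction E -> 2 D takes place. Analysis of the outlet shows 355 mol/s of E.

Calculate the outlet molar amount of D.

416 mol/s

For E: n = n₀ − 1ξ → 355 = 563 − 1ξ, giving ξ = 208 mol/s.
Outlet amounts (n = n₀ + ν ξ):
  E: 563 − 1(208) = 355
  D: 0 + 2(208) = 416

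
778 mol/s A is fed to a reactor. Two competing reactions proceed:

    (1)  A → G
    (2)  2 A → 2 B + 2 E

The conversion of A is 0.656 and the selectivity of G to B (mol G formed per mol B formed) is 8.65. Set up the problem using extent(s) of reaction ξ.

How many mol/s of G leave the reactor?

457 mol/s

Conversion of A: A consumed = 0.656 × 778 = 510.4 mol/s = 1ξ₁ + 2ξ₂.
Selectivity: 1ξ₁ / (2ξ₂) = 8.65 → ξ₁ = 17.3 ξ₂.
Substitute: (1·17.3 + 2) ξ₂ = 510.4 → ξ₂ = 26.44 mol/s, ξ₁ = 457.5 mol/s.
Outlet amounts (n = n₀ + Σ ν·ξ):
  A: 778 − 1(457.5) − 2(26.44) = 267.6
  G: 0 + 1(457.5) = 457.5
  B: 0 + 2(26.44) = 52.89
  E: 0 + 2(26.44) = 52.89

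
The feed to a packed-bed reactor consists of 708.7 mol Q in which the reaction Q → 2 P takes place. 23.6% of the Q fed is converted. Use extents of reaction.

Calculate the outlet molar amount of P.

Q reacted = 0.236 × 708.7 = 167.3 mol; ν_Q = −1, so ξ = 167.3/1 = 167.3 mol.
Outlet amounts (n = n₀ + ν ξ):
  Q: 708.7 − 1(167.3) = 541.4
  P: 0 + 2(167.3) = 334.5

335 mol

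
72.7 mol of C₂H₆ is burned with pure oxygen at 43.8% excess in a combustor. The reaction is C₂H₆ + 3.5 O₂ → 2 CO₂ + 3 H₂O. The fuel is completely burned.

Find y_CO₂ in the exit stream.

0.306

Stoichiometric O₂ = 3.5 × 72.7 = 254.5 mol; O₂ fed = 254.5 × 1.438 = 365.9 mol.
Fuel reacted = 1 × 72.7 → ξ = 72.7 mol.
Outlet (n = n₀ + ν ξ):
  C₂H₆: 72.7 − 1(72.7) = 0
  O₂: 365.9 − 3.5(72.7) = 111.4
  CO₂: 0 + 2(72.7) = 145.4
  H₂O: 0 + 3(72.7) = 218.1
Total out = 474.9 mol; y_CO₂ = 145.4 / 474.9 = 0.3061.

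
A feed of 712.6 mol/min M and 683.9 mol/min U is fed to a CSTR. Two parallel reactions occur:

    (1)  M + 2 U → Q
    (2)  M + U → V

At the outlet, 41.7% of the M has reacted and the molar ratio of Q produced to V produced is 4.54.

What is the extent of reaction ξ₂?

ξ₂ = 53.6 mol/min

Conversion of M: M consumed = 0.417 × 712.6 = 297.2 mol/min = 1ξ₁ + 1ξ₂.
Selectivity: 1ξ₁ / (1ξ₂) = 4.54 → ξ₁ = 4.54 ξ₂.
Substitute: (1·4.54 + 1) ξ₂ = 297.2 → ξ₂ = 53.64 mol/min, ξ₁ = 243.5 mol/min.
Outlet amounts (n = n₀ + Σ ν·ξ):
  M: 712.6 − 1(243.5) − 1(53.64) = 415.4
  U: 683.9 − 2(243.5) − 1(53.64) = 143.2
  Q: 0 + 1(243.5) = 243.5
  V: 0 + 1(53.64) = 53.64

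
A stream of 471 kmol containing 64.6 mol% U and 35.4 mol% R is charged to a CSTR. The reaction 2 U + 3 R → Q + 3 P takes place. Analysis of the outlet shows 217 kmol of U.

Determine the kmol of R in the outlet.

For U: n = n₀ − 2ξ → 217 = 304.3 − 2ξ, giving ξ = 43.63 kmol.
Outlet amounts (n = n₀ + ν ξ):
  U: 304.3 − 2(43.63) = 217
  R: 166.7 − 3(43.63) = 35.84
  Q: 0 + 1(43.63) = 43.63
  P: 0 + 3(43.63) = 130.9

35.8 kmol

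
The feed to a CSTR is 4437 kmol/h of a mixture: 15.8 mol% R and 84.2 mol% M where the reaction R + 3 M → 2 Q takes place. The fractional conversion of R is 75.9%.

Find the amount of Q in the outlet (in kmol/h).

1060 kmol/h

R reacted = 0.759 × 701 = 532.1 kmol/h; ν_R = −1, so ξ = 532.1/1 = 532.1 kmol/h.
Outlet amounts (n = n₀ + ν ξ):
  R: 701 − 1(532.1) = 169
  M: 3736 − 3(532.1) = 2140
  Q: 0 + 2(532.1) = 1064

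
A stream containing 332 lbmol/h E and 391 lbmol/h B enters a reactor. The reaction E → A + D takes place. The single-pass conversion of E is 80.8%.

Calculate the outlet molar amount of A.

E reacted = 0.808 × 332 = 268.3 lbmol/h; ν_E = −1, so ξ = 268.3/1 = 268.3 lbmol/h.
Outlet amounts (n = n₀ + ν ξ):
  E: 332 − 1(268.3) = 63.74
  A: 0 + 1(268.3) = 268.3
  D: 0 + 1(268.3) = 268.3
  B: 391 (inert)

268 lbmol/h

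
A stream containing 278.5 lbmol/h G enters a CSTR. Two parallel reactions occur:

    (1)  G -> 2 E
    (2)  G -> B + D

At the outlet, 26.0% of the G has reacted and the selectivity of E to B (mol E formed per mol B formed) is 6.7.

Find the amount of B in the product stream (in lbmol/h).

16.6 lbmol/h

Conversion of G: G consumed = 0.26 × 278.5 = 72.41 lbmol/h = 1ξ₁ + 1ξ₂.
Selectivity: 2ξ₁ / (1ξ₂) = 6.7 → ξ₁ = 3.35 ξ₂.
Substitute: (1·3.35 + 1) ξ₂ = 72.41 → ξ₂ = 16.65 lbmol/h, ξ₁ = 55.76 lbmol/h.
Outlet amounts (n = n₀ + Σ ν·ξ):
  G: 278.5 − 1(55.76) − 1(16.65) = 206.1
  E: 0 + 2(55.76) = 111.5
  B: 0 + 1(16.65) = 16.65
  D: 0 + 1(16.65) = 16.65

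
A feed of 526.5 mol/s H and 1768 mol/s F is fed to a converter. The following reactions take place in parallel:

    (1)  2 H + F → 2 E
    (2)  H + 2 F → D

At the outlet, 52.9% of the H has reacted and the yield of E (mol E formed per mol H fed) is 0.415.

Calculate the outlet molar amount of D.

Yield of E: 2ξ₁ / 526.5 = 0.415 → ξ₁ = 109.2 mol/s.
Conversion of H: 2ξ₁ + 1ξ₂ = 0.529 × 526.5 = 278.5 → ξ₂ = 60.02 mol/s.
Outlet amounts (n = n₀ + Σ ν·ξ):
  H: 526.5 − 2(109.2) − 1(60.02) = 248
  F: 1768 − 1(109.2) − 2(60.02) = 1539
  E: 0 + 2(109.2) = 218.5
  D: 0 + 1(60.02) = 60.02

60 mol/s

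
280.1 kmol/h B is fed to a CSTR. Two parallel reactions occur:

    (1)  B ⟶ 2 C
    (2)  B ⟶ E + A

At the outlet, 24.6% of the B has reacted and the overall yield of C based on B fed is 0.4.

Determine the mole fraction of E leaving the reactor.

0.0369

Yield of C: 2ξ₁ / 280.1 = 0.4 → ξ₁ = 56.02 kmol/h.
Conversion of B: 1ξ₁ + 1ξ₂ = 0.246 × 280.1 = 68.9 → ξ₂ = 12.88 kmol/h.
Outlet amounts (n = n₀ + Σ ν·ξ):
  B: 280.1 − 1(56.02) − 1(12.88) = 211.2
  C: 0 + 2(56.02) = 112
  E: 0 + 1(12.88) = 12.88
  A: 0 + 1(12.88) = 12.88
Total out = 349 kmol/h; y_E = 12.88 / 349 = 0.03692.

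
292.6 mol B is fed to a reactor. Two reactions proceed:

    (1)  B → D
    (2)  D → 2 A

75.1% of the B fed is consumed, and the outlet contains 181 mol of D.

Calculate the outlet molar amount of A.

77.5 mol

Conversion of B: B consumed = 1ξ₁ = 0.751 × 292.6 → ξ₁ = 219.7 mol.
D balance: n_D = 0 + 1ξ₁ − 1ξ₂ = 181 → ξ₂ = (1·219.7 − 181)/1 = 38.74 mol.
Outlet amounts (n = n₀ + Σ ν·ξ):
  B: 292.6 − 1(219.7) = 72.86
  D: 0 + 1(219.7) − 1(38.74) = 181
  A: 0 + 2(38.74) = 77.49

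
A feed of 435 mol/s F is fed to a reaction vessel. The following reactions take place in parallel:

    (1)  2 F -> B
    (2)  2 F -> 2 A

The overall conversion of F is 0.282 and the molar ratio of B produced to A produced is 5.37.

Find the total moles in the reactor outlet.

Conversion of F: F consumed = 0.282 × 435 = 122.7 mol/s = 2ξ₁ + 2ξ₂.
Selectivity: 1ξ₁ / (2ξ₂) = 5.37 → ξ₁ = 10.74 ξ₂.
Substitute: (2·10.74 + 2) ξ₂ = 122.7 → ξ₂ = 5.224 mol/s, ξ₁ = 56.11 mol/s.
Outlet amounts (n = n₀ + Σ ν·ξ):
  F: 435 − 2(56.11) − 2(5.224) = 312.3
  B: 0 + 1(56.11) = 56.11
  A: 0 + 2(5.224) = 10.45
Total out = 312.3 + 56.11 + 10.45 = 378.9 mol/s.

379 mol/s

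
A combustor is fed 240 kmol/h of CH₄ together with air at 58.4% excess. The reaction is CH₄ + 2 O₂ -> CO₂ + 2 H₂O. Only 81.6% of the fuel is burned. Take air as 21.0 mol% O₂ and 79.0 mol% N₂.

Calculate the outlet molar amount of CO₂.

196 kmol/h

Stoichiometric O₂ = 2 × 240 = 480 kmol/h; O₂ fed = 480 × 1.584 = 760.3 kmol/h.
N₂ fed = 760.3 × 79/21 = 2860 kmol/h.
Fuel reacted = 0.816 × 240 → ξ = 195.8 kmol/h.
Outlet (n = n₀ + ν ξ):
  CH₄: 240 − 1(195.8) = 44.16
  O₂: 760.3 − 2(195.8) = 368.6
  N₂: 2860 (inert)
  CO₂: 0 + 1(195.8) = 195.8
  H₂O: 0 + 2(195.8) = 391.7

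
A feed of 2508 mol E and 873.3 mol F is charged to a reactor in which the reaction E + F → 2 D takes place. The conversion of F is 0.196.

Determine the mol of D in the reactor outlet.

342 mol

F reacted = 0.196 × 873.3 = 171.2 mol; ν_F = −1, so ξ = 171.2/1 = 171.2 mol.
Outlet amounts (n = n₀ + ν ξ):
  E: 2508 − 1(171.2) = 2337
  F: 873.3 − 1(171.2) = 702.1
  D: 0 + 2(171.2) = 342.3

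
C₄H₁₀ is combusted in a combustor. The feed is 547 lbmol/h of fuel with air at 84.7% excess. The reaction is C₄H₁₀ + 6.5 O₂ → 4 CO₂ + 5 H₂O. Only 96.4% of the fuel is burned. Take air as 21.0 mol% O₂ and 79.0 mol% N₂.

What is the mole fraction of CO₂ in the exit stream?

0.0647

Stoichiometric O₂ = 6.5 × 547 = 3556 lbmol/h; O₂ fed = 3556 × 1.847 = 6567 lbmol/h.
N₂ fed = 6567 × 79/21 = 24700 lbmol/h.
Fuel reacted = 0.964 × 547 → ξ = 527.3 lbmol/h.
Outlet (n = n₀ + ν ξ):
  C₄H₁₀: 547 − 1(527.3) = 19.69
  O₂: 6567 − 6.5(527.3) = 3140
  N₂: 24700 (inert)
  CO₂: 0 + 4(527.3) = 2109
  H₂O: 0 + 5(527.3) = 2637
Total out = 32610 lbmol/h; y_CO₂ = 2109 / 32610 = 0.06468.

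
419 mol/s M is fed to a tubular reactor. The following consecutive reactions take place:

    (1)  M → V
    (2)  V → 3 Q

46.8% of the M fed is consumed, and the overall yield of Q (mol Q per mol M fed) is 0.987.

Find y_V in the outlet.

Conversion of M: M consumed = 1ξ₁ = 0.468 × 419 → ξ₁ = 196.1 mol/s.
Yield of Q: 3ξ₂ / 419 = 0.987 → ξ₂ = 137.9 mol/s.
Outlet amounts (n = n₀ + Σ ν·ξ):
  M: 419 − 1(196.1) = 222.9
  V: 0 + 1(196.1) − 1(137.9) = 58.24
  Q: 0 + 3(137.9) = 413.6
Total out = 694.7 mol/s; y_V = 58.24 / 694.7 = 0.08384.

0.0838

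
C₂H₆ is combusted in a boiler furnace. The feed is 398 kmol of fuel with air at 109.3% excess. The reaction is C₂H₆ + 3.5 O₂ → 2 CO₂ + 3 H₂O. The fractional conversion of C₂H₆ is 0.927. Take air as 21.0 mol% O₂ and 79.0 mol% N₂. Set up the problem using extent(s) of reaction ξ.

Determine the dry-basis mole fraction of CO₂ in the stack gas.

Stoichiometric O₂ = 3.5 × 398 = 1393 kmol; O₂ fed = 1393 × 2.093 = 2916 kmol.
N₂ fed = 2916 × 79/21 = 10970 kmol.
Fuel reacted = 0.927 × 398 → ξ = 368.9 kmol.
Outlet (n = n₀ + ν ξ):
  C₂H₆: 398 − 1(368.9) = 29.05
  O₂: 2916 − 3.5(368.9) = 1624
  N₂: 10970 (inert)
  CO₂: 0 + 2(368.9) = 737.9
  H₂O: 0 + 3(368.9) = 1107
Dry total = 13360 kmol; y_CO₂ (dry) = 737.9 / 13360 = 0.05523.

0.0552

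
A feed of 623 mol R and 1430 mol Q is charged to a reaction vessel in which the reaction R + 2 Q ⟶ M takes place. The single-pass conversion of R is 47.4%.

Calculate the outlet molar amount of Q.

839 mol

R reacted = 0.474 × 623 = 295.3 mol; ν_R = −1, so ξ = 295.3/1 = 295.3 mol.
Outlet amounts (n = n₀ + ν ξ):
  R: 623 − 1(295.3) = 327.7
  Q: 1430 − 2(295.3) = 839.4
  M: 0 + 1(295.3) = 295.3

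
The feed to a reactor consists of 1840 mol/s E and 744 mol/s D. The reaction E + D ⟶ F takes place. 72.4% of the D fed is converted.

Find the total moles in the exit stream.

2050 mol/s

D reacted = 0.724 × 744 = 538.7 mol/s; ν_D = −1, so ξ = 538.7/1 = 538.7 mol/s.
Outlet amounts (n = n₀ + ν ξ):
  E: 1840 − 1(538.7) = 1301
  D: 744 − 1(538.7) = 205.3
  F: 0 + 1(538.7) = 538.7
Total out = 1301 + 205.3 + 538.7 = 2045 mol/s.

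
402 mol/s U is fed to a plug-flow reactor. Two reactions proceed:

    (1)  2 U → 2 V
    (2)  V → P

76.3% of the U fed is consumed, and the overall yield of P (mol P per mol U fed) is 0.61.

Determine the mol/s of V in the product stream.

61.5 mol/s

Conversion of U: U consumed = 2ξ₁ = 0.763 × 402 → ξ₁ = 153.4 mol/s.
Yield of P: 1ξ₂ / 402 = 0.61 → ξ₂ = 245.2 mol/s.
Outlet amounts (n = n₀ + Σ ν·ξ):
  U: 402 − 2(153.4) = 95.27
  V: 0 + 2(153.4) − 1(245.2) = 61.51
  P: 0 + 1(245.2) = 245.2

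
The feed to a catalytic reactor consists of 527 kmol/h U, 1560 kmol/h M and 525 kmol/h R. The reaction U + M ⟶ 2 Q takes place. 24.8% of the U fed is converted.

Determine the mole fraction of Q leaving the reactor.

0.1

U reacted = 0.248 × 527 = 130.7 kmol/h; ν_U = −1, so ξ = 130.7/1 = 130.7 kmol/h.
Outlet amounts (n = n₀ + ν ξ):
  U: 527 − 1(130.7) = 396.3
  M: 1560 − 1(130.7) = 1429
  Q: 0 + 2(130.7) = 261.4
  R: 525 (inert)
Total out = 2612 kmol/h; y_Q = 261.4 / 2612 = 0.1001.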